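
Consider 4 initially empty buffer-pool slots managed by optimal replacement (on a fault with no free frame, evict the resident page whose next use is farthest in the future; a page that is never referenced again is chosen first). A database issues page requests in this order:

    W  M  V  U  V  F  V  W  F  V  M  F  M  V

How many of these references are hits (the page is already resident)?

9

W: fault, frames {W}
M: fault, frames {W,M}
V: fault, frames {W,M,V}
U: fault, frames {W,M,V,U}
V: hit
F: fault, evict U, frames {W,M,V,F}
V: hit
W: hit
F: hit
V: hit
M: hit
F: hit
M: hit
V: hit
Hits: 9.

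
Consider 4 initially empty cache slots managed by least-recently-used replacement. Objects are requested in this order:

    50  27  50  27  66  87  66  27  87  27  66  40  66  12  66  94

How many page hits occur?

9

50: miss, frames [50]
27: miss, frames [50, 27]
50: hit
27: hit
66: miss, frames [50, 27, 66]
87: miss, frames [50, 27, 66, 87]
66: hit
27: hit
87: hit
27: hit
66: hit
40: miss, evict 50, frames [87, 27, 66, 40]
66: hit
12: miss, evict 87, frames [27, 40, 66, 12]
66: hit
94: miss, evict 27, frames [40, 12, 66, 94]
Hits: 9.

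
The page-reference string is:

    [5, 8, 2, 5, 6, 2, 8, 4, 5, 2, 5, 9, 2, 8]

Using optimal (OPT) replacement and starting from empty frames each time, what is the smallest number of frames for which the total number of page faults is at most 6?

4

f=1: 14 faults
f=2: 9 faults
f=3: 7 faults
f=4: 6 faults
f=5: 6 faults
f=6: 6 faults
Smallest f with faults ≤ 6 is 4.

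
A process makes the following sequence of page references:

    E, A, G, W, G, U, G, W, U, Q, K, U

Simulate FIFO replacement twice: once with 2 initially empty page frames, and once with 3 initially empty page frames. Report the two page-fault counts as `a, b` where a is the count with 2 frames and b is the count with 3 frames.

11, 7

2 frames: F F F F . F F F F F F F → 11 faults.
3 frames: F F F F . F . . . F F . → 7 faults.
7 < 11: adding a frame reduced faults, as is typical.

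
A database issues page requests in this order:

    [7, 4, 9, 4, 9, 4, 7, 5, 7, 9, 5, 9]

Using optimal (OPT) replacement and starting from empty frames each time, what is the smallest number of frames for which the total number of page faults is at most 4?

f=1: 12 faults
f=2: 6 faults
f=3: 4 faults
f=4: 4 faults
Smallest f with faults ≤ 4 is 3.

3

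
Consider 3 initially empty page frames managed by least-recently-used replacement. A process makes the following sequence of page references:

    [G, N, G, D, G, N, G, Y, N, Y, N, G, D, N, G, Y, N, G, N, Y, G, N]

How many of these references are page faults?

G: fault, frames [G]
N: fault, frames [G, N]
G: hit
D: fault, frames [N, G, D]
G: hit
N: hit
G: hit
Y: fault, evict D, frames [N, G, Y]
N: hit
Y: hit
N: hit
G: hit
D: fault, evict Y, frames [N, G, D]
N: hit
G: hit
Y: fault, evict D, frames [N, G, Y]
N: hit
G: hit
N: hit
Y: hit
G: hit
N: hit
Page faults: 6.

6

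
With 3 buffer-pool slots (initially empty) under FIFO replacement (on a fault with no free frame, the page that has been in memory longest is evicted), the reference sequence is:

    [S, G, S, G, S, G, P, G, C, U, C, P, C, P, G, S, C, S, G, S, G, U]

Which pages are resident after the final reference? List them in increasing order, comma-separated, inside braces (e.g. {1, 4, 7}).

S: miss, frames {S}
G: miss, frames {S,G}
S: hit
G: hit
S: hit
G: hit
P: miss, frames {S,G,P}
G: hit
C: miss, evict S, frames {G,P,C}
U: miss, evict G, frames {P,C,U}
C: hit
P: hit
C: hit
P: hit
G: miss, evict P, frames {C,U,G}
S: miss, evict C, frames {U,G,S}
C: miss, evict U, frames {G,S,C}
S: hit
G: hit
S: hit
G: hit
U: miss, evict G, frames {S,C,U}

{C, S, U}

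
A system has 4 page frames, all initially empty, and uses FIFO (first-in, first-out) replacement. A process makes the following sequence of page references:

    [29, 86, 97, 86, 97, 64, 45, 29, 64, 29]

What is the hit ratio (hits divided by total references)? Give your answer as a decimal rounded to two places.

29: miss, frames {29}
86: miss, frames {29,86}
97: miss, frames {29,86,97}
86: hit
97: hit
64: miss, frames {29,86,97,64}
45: miss, evict 29, frames {86,97,64,45}
29: miss, evict 86, frames {97,64,45,29}
64: hit
29: hit
Hits: 4 of 10 references → 4/10 = 0.4000.

0.40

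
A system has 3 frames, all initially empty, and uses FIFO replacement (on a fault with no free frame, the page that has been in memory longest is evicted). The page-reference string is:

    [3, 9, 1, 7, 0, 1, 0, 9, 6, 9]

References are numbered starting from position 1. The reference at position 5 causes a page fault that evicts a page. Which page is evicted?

pos 1: 3 -> miss, frames [3]
pos 2: 9 -> miss, frames [3, 9]
pos 3: 1 -> miss, frames [3, 9, 1]
pos 4: 7 -> miss, evict 3, frames [9, 1, 7]
pos 5: 0 -> miss, evict 9, frames [1, 7, 0]
At position 5, page 9 is evicted.

9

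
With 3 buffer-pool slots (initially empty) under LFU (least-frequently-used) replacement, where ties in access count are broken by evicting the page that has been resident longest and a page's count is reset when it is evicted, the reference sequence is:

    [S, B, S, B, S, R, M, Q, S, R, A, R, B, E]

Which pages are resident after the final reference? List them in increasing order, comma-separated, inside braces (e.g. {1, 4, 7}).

{B, E, S}

S → miss, frames {S}
B → miss, frames {S,B}
S → hit
B → hit
S → hit
R → miss, frames {S,B,R}
M → miss, evict R, frames {S,B,M}
Q → miss, evict M, frames {S,B,Q}
S → hit
R → miss, evict Q, frames {S,B,R}
A → miss, evict R, frames {S,B,A}
R → miss, evict A, frames {S,B,R}
B → hit
E → miss, evict R, frames {S,B,E}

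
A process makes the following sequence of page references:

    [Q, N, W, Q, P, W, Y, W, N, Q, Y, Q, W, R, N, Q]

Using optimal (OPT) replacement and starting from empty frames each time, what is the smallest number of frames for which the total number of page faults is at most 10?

2

f=1: 16 faults
f=2: 10 faults
f=3: 8 faults
f=4: 6 faults
f=5: 6 faults
f=6: 6 faults
Smallest f with faults ≤ 10 is 2.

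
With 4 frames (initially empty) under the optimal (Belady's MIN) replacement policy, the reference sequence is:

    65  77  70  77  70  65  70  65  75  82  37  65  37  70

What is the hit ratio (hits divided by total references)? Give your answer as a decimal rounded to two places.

65 -> miss, frames {65}
77 -> miss, frames {65,77}
70 -> miss, frames {65,77,70}
77 -> hit
70 -> hit
65 -> hit
70 -> hit
65 -> hit
75 -> miss, frames {65,77,70,75}
82 -> miss, evict 75, frames {65,77,70,82}
37 -> miss, evict 82, frames {65,77,70,37}
65 -> hit
37 -> hit
70 -> hit
Hits: 8 of 14 references → 8/14 = 0.5714.

0.57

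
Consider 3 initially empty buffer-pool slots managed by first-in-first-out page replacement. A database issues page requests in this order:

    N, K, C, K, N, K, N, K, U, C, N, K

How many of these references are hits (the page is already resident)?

6

N: fault, frames [N]
K: fault, frames [N, K]
C: fault, frames [N, K, C]
K: hit
N: hit
K: hit
N: hit
K: hit
U: fault, evict N, frames [K, C, U]
C: hit
N: fault, evict K, frames [C, U, N]
K: fault, evict C, frames [U, N, K]
Hits: 6.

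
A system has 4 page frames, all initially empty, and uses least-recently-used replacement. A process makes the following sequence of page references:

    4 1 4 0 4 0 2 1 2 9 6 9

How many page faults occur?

4 → miss, frames (4)
1 → miss, frames (4 1)
4 → hit
0 → miss, frames (1 4 0)
4 → hit
0 → hit
2 → miss, frames (1 4 0 2)
1 → hit
2 → hit
9 → miss, evict 4, frames (0 1 2 9)
6 → miss, evict 0, frames (1 2 9 6)
9 → hit
Page faults: 6.

6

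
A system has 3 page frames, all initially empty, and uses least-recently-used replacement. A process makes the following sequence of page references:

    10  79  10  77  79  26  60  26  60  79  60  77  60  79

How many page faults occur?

6

10: fault, frames (10)
79: fault, frames (10 79)
10: hit
77: fault, frames (79 10 77)
79: hit
26: fault, evict 10, frames (77 79 26)
60: fault, evict 77, frames (79 26 60)
26: hit
60: hit
79: hit
60: hit
77: fault, evict 26, frames (79 60 77)
60: hit
79: hit
Page faults: 6.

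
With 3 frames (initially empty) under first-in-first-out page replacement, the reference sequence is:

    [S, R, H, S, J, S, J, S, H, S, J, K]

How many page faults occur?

S → miss, frames (S)
R → miss, frames (S R)
H → miss, frames (S R H)
S → hit
J → miss, evict S, frames (R H J)
S → miss, evict R, frames (H J S)
J → hit
S → hit
H → hit
S → hit
J → hit
K → miss, evict H, frames (J S K)
Page faults: 6.

6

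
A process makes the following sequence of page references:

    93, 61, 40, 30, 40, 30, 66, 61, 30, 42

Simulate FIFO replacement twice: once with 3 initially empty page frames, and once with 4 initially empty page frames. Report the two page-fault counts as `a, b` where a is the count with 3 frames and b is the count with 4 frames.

3 frames: F F F F . . F F . F → 7 faults.
4 frames: F F F F . . F . . F → 6 faults.
6 < 7: adding a frame reduced faults, as is typical.

7, 6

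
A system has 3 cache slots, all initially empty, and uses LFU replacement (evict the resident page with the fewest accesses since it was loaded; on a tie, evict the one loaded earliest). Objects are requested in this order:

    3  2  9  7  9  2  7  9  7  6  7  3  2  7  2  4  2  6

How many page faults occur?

3 -> fault, frames {3}
2 -> fault, frames {3,2}
9 -> fault, frames {3,2,9}
7 -> fault, evict 3, frames {2,9,7}
9 -> hit
2 -> hit
7 -> hit
9 -> hit
7 -> hit
6 -> fault, evict 2, frames {9,7,6}
7 -> hit
3 -> fault, evict 6, frames {9,7,3}
2 -> fault, evict 3, frames {9,7,2}
7 -> hit
2 -> hit
4 -> fault, evict 2, frames {9,7,4}
2 -> fault, evict 4, frames {9,7,2}
6 -> fault, evict 2, frames {9,7,6}
Page faults: 10.

10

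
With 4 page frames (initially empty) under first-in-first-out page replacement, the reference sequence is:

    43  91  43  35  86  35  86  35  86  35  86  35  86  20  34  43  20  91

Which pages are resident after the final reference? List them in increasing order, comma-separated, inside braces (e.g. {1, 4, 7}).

{20, 34, 43, 91}

43 -> miss, frames [43]
91 -> miss, frames [43, 91]
43 -> hit
35 -> miss, frames [43, 91, 35]
86 -> miss, frames [43, 91, 35, 86]
35 -> hit
86 -> hit
35 -> hit
86 -> hit
35 -> hit
86 -> hit
35 -> hit
86 -> hit
20 -> miss, evict 43, frames [91, 35, 86, 20]
34 -> miss, evict 91, frames [35, 86, 20, 34]
43 -> miss, evict 35, frames [86, 20, 34, 43]
20 -> hit
91 -> miss, evict 86, frames [20, 34, 43, 91]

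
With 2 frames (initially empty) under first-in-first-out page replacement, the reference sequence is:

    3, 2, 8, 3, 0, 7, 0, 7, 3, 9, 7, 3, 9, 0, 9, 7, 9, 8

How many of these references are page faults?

3: miss, frames {3}
2: miss, frames {3,2}
8: miss, evict 3, frames {2,8}
3: miss, evict 2, frames {8,3}
0: miss, evict 8, frames {3,0}
7: miss, evict 3, frames {0,7}
0: hit
7: hit
3: miss, evict 0, frames {7,3}
9: miss, evict 7, frames {3,9}
7: miss, evict 3, frames {9,7}
3: miss, evict 9, frames {7,3}
9: miss, evict 7, frames {3,9}
0: miss, evict 3, frames {9,0}
9: hit
7: miss, evict 9, frames {0,7}
9: miss, evict 0, frames {7,9}
8: miss, evict 7, frames {9,8}
Page faults: 15.

15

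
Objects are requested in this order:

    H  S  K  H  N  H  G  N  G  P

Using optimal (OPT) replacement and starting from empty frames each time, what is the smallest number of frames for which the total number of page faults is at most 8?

2

f=1: 10 faults
f=2: 6 faults
f=3: 6 faults
f=4: 6 faults
f=5: 6 faults
f=6: 6 faults
Smallest f with faults ≤ 8 is 2.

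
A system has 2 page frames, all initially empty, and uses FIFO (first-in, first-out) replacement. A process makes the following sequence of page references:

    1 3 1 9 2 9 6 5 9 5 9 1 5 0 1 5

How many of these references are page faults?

12

1 -> miss, frames {1}
3 -> miss, frames {1,3}
1 -> hit
9 -> miss, evict 1, frames {3,9}
2 -> miss, evict 3, frames {9,2}
9 -> hit
6 -> miss, evict 9, frames {2,6}
5 -> miss, evict 2, frames {6,5}
9 -> miss, evict 6, frames {5,9}
5 -> hit
9 -> hit
1 -> miss, evict 5, frames {9,1}
5 -> miss, evict 9, frames {1,5}
0 -> miss, evict 1, frames {5,0}
1 -> miss, evict 5, frames {0,1}
5 -> miss, evict 0, frames {1,5}
Page faults: 12.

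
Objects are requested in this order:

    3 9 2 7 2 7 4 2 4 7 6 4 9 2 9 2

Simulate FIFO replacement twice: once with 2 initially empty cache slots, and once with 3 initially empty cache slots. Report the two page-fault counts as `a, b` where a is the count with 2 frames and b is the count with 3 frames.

11, 8

2 frames: F F F F . . F F . F F F F F . . → 11 faults.
3 frames: F F F F . . F . . . F . F F . . → 8 faults.
8 < 11: adding a frame reduced faults, as is typical.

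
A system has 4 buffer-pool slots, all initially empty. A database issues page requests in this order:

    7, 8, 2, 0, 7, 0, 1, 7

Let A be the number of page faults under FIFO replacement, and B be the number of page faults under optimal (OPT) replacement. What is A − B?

Under FIFO: F F F F . . F F → 6 faults.
Under OPT: F F F F . . F . → 5 faults.
A − B = 6 − 5 = 1.

1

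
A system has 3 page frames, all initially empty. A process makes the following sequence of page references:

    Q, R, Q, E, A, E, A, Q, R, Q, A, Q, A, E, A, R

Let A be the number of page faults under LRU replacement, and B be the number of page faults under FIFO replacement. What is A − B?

-1

Under LRU: F F . F F . . . F . . . . F . F → 7 faults.
Under FIFO: F F . F F . . F F . . . . F F . → 8 faults.
A − B = 7 − 8 = -1.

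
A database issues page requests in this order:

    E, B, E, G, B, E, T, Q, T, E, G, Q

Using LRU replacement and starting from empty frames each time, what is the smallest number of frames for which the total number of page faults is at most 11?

2

f=1: 12 faults
f=2: 10 faults
f=3: 7 faults
f=4: 6 faults
f=5: 5 faults
Smallest f with faults ≤ 11 is 2.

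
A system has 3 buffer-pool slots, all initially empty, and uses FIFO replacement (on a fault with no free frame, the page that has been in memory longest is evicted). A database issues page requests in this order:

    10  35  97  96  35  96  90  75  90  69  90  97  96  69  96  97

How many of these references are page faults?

9

10 → miss, frames {10}
35 → miss, frames {10,35}
97 → miss, frames {10,35,97}
96 → miss, evict 10, frames {35,97,96}
35 → hit
96 → hit
90 → miss, evict 35, frames {97,96,90}
75 → miss, evict 97, frames {96,90,75}
90 → hit
69 → miss, evict 96, frames {90,75,69}
90 → hit
97 → miss, evict 90, frames {75,69,97}
96 → miss, evict 75, frames {69,97,96}
69 → hit
96 → hit
97 → hit
Page faults: 9.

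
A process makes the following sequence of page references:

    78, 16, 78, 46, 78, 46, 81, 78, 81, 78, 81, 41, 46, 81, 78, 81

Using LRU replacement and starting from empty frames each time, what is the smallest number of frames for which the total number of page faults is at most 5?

4

f=1: 16 faults
f=2: 9 faults
f=3: 7 faults
f=4: 5 faults
f=5: 5 faults
Smallest f with faults ≤ 5 is 4.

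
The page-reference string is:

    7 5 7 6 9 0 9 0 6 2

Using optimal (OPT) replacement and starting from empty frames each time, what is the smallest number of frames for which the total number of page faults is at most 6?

3

f=1: 10 faults
f=2: 7 faults
f=3: 6 faults
f=4: 6 faults
f=5: 6 faults
f=6: 6 faults
Smallest f with faults ≤ 6 is 3.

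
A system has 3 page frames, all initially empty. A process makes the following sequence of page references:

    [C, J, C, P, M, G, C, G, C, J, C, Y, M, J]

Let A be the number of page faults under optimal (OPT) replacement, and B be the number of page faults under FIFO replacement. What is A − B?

-2

Under OPT: F F . F F F . . . . . F F . → 7 faults.
Under FIFO: F F . F F F F . . F . F F . → 9 faults.
A − B = 7 − 9 = -2.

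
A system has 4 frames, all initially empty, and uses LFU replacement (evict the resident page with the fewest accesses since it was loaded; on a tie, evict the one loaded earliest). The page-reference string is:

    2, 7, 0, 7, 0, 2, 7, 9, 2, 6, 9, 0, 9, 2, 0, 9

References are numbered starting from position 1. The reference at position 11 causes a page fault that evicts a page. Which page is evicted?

pos 1: 2: miss, frames {2}
pos 2: 7: miss, frames {2,7}
pos 3: 0: miss, frames {2,7,0}
pos 4: 7: hit
pos 5: 0: hit
pos 6: 2: hit
pos 7: 7: hit
pos 8: 9: miss, frames {2,7,0,9}
pos 9: 2: hit
pos 10: 6: miss, evict 9, frames {2,7,0,6}
pos 11: 9: miss, evict 6, frames {2,7,0,9}
At position 11, page 6 is evicted.

6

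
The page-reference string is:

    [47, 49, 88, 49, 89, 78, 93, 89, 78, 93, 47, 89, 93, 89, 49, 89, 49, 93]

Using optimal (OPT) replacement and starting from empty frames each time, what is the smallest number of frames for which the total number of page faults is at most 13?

f=1: 18 faults
f=2: 11 faults
f=3: 8 faults
f=4: 7 faults
f=5: 6 faults
f=6: 6 faults
Smallest f with faults ≤ 13 is 2.

2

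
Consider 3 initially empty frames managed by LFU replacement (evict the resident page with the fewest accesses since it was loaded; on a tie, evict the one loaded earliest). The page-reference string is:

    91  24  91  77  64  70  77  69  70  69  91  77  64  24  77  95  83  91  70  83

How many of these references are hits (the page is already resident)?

4

91: fault, frames [91]
24: fault, frames [91, 24]
91: hit
77: fault, frames [91, 24, 77]
64: fault, evict 24, frames [91, 77, 64]
70: fault, evict 77, frames [91, 64, 70]
77: fault, evict 64, frames [91, 70, 77]
69: fault, evict 70, frames [91, 77, 69]
70: fault, evict 77, frames [91, 69, 70]
69: hit
91: hit
77: fault, evict 70, frames [91, 69, 77]
64: fault, evict 77, frames [91, 69, 64]
24: fault, evict 64, frames [91, 69, 24]
77: fault, evict 24, frames [91, 69, 77]
95: fault, evict 77, frames [91, 69, 95]
83: fault, evict 95, frames [91, 69, 83]
91: hit
70: fault, evict 83, frames [91, 69, 70]
83: fault, evict 70, frames [91, 69, 83]
Hits: 4.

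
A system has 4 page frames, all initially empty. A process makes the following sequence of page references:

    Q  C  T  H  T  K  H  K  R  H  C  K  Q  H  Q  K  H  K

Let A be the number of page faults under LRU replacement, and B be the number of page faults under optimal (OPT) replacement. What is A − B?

1

Under LRU: F F F F . F . . F . F . F . . . . . → 8 faults.
Under OPT: F F F F . F . . F . . . F . . . . . → 7 faults.
A − B = 8 − 7 = 1.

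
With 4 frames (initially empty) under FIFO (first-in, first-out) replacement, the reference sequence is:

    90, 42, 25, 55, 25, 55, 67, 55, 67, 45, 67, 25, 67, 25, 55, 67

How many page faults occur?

90 → fault, frames {90}
42 → fault, frames {90,42}
25 → fault, frames {90,42,25}
55 → fault, frames {90,42,25,55}
25 → hit
55 → hit
67 → fault, evict 90, frames {42,25,55,67}
55 → hit
67 → hit
45 → fault, evict 42, frames {25,55,67,45}
67 → hit
25 → hit
67 → hit
25 → hit
55 → hit
67 → hit
Page faults: 6.

6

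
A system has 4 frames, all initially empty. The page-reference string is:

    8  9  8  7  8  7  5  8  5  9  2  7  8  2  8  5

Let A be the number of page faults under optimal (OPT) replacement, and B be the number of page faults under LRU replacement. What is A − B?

-3

Under OPT: F F . F . . F . . . F . . . . . → 5 faults.
Under LRU: F F . F . . F . . . F F F . . F → 8 faults.
A − B = 5 − 8 = -3.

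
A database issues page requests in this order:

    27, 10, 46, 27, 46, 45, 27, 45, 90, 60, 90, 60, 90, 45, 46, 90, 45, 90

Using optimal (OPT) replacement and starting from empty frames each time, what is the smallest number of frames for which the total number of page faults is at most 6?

f=1: 18 faults
f=2: 9 faults
f=3: 7 faults
f=4: 6 faults
f=5: 6 faults
f=6: 6 faults
Smallest f with faults ≤ 6 is 4.

4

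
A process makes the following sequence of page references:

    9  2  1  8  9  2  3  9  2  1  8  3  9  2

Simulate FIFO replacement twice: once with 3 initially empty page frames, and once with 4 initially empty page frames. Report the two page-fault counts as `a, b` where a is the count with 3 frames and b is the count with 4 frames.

3 frames: F F F F F F F . . F F . F F → 11 faults.
4 frames: F F F F . . F F F F F F F F → 12 faults.
12 > 11: adding a frame increased faults — Belady's anomaly.

11, 12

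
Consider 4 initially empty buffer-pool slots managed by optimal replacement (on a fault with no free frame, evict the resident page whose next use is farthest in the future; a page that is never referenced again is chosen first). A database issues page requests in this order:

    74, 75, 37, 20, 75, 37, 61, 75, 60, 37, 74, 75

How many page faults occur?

6

74 → fault, frames {74}
75 → fault, frames {74,75}
37 → fault, frames {74,75,37}
20 → fault, frames {74,75,37,20}
75 → hit
37 → hit
61 → fault, evict 20, frames {74,75,37,61}
75 → hit
60 → fault, evict 61, frames {74,75,37,60}
37 → hit
74 → hit
75 → hit
Page faults: 6.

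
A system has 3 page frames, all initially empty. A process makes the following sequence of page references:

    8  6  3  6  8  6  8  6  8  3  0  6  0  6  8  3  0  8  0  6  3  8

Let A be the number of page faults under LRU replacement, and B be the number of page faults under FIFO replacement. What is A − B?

Under LRU: F F F . . . . . . . F F . . F F F . . F F F → 11 faults.
Under FIFO: F F F . . . . . . . F . . . F . . . . F F . → 7 faults.
A − B = 11 − 7 = 4.

4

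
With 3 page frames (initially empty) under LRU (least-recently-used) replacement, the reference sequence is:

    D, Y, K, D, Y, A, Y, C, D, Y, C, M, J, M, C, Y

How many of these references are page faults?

9

D -> miss, frames {D}
Y -> miss, frames {D,Y}
K -> miss, frames {D,Y,K}
D -> hit
Y -> hit
A -> miss, evict K, frames {D,Y,A}
Y -> hit
C -> miss, evict D, frames {A,Y,C}
D -> miss, evict A, frames {Y,C,D}
Y -> hit
C -> hit
M -> miss, evict D, frames {Y,C,M}
J -> miss, evict Y, frames {C,M,J}
M -> hit
C -> hit
Y -> miss, evict J, frames {M,C,Y}
Page faults: 9.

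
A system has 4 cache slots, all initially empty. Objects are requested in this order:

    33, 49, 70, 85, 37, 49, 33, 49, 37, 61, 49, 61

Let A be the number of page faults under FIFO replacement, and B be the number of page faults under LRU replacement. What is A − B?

1

Under FIFO: F F F F F . F F . F . . → 8 faults.
Under LRU: F F F F F . F . . F . . → 7 faults.
A − B = 8 − 7 = 1.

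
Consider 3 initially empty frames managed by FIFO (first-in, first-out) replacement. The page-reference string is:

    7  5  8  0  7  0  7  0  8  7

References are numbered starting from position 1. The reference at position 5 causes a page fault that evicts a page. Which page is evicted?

pos 1: 7 → miss, frames (7)
pos 2: 5 → miss, frames (7 5)
pos 3: 8 → miss, frames (7 5 8)
pos 4: 0 → miss, evict 7, frames (5 8 0)
pos 5: 7 → miss, evict 5, frames (8 0 7)
At position 5, page 5 is evicted.

5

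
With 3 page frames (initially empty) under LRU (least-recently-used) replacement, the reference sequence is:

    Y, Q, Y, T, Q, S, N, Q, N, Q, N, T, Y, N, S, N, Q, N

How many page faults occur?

9

Y -> fault, frames {Y}
Q -> fault, frames {Y,Q}
Y -> hit
T -> fault, frames {Q,Y,T}
Q -> hit
S -> fault, evict Y, frames {T,Q,S}
N -> fault, evict T, frames {Q,S,N}
Q -> hit
N -> hit
Q -> hit
N -> hit
T -> fault, evict S, frames {Q,N,T}
Y -> fault, evict Q, frames {N,T,Y}
N -> hit
S -> fault, evict T, frames {Y,N,S}
N -> hit
Q -> fault, evict Y, frames {S,N,Q}
N -> hit
Page faults: 9.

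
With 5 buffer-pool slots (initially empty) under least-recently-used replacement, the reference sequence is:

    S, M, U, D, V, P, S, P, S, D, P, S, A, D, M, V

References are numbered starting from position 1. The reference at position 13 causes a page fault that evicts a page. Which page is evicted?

U

pos 1: S: fault, frames {S}
pos 2: M: fault, frames {S,M}
pos 3: U: fault, frames {S,M,U}
pos 4: D: fault, frames {S,M,U,D}
pos 5: V: fault, frames {S,M,U,D,V}
pos 6: P: fault, evict S, frames {M,U,D,V,P}
pos 7: S: fault, evict M, frames {U,D,V,P,S}
pos 8: P: hit
pos 9: S: hit
pos 10: D: hit
pos 11: P: hit
pos 12: S: hit
pos 13: A: fault, evict U, frames {V,D,P,S,A}
At position 13, page U is evicted.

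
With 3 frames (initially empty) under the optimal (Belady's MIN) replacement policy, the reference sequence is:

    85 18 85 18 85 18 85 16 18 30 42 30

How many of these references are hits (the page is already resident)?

85: miss, frames {85}
18: miss, frames {85,18}
85: hit
18: hit
85: hit
18: hit
85: hit
16: miss, frames {85,18,16}
18: hit
30: miss, evict 16, frames {85,18,30}
42: miss, evict 18, frames {85,30,42}
30: hit
Hits: 7.

7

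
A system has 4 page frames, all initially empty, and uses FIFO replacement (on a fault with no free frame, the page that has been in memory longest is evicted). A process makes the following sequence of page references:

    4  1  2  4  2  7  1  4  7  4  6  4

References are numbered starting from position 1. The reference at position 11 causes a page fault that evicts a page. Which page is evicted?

4

pos 1: 4 → miss, frames (4)
pos 2: 1 → miss, frames (4 1)
pos 3: 2 → miss, frames (4 1 2)
pos 4: 4 → hit
pos 5: 2 → hit
pos 6: 7 → miss, frames (4 1 2 7)
pos 7: 1 → hit
pos 8: 4 → hit
pos 9: 7 → hit
pos 10: 4 → hit
pos 11: 6 → miss, evict 4, frames (1 2 7 6)
At position 11, page 4 is evicted.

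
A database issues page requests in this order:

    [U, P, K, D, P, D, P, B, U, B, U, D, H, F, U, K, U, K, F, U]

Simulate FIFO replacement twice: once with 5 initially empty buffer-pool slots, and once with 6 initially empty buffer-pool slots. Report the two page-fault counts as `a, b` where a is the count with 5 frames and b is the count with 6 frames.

5 frames: F F F F . . . F . . . . F F F F . . . . → 9 faults.
6 frames: F F F F . . . F . . . . F F F . . . . . → 8 faults.
8 < 9: adding a frame reduced faults, as is typical.

9, 8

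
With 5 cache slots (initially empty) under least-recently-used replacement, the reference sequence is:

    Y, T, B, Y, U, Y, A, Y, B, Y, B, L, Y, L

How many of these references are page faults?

Y -> miss, frames {Y}
T -> miss, frames {Y,T}
B -> miss, frames {Y,T,B}
Y -> hit
U -> miss, frames {T,B,Y,U}
Y -> hit
A -> miss, frames {T,B,U,Y,A}
Y -> hit
B -> hit
Y -> hit
B -> hit
L -> miss, evict T, frames {U,A,Y,B,L}
Y -> hit
L -> hit
Page faults: 6.

6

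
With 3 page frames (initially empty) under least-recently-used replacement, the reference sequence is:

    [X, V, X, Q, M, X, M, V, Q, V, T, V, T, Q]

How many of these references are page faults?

X: miss, frames (X)
V: miss, frames (X V)
X: hit
Q: miss, frames (V X Q)
M: miss, evict V, frames (X Q M)
X: hit
M: hit
V: miss, evict Q, frames (X M V)
Q: miss, evict X, frames (M V Q)
V: hit
T: miss, evict M, frames (Q V T)
V: hit
T: hit
Q: hit
Page faults: 7.

7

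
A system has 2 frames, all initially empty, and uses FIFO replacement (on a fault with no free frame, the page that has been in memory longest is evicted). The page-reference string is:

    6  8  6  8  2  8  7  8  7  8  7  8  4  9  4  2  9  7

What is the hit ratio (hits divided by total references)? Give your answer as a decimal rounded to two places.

6: fault, frames [6]
8: fault, frames [6, 8]
6: hit
8: hit
2: fault, evict 6, frames [8, 2]
8: hit
7: fault, evict 8, frames [2, 7]
8: fault, evict 2, frames [7, 8]
7: hit
8: hit
7: hit
8: hit
4: fault, evict 7, frames [8, 4]
9: fault, evict 8, frames [4, 9]
4: hit
2: fault, evict 4, frames [9, 2]
9: hit
7: fault, evict 9, frames [2, 7]
Hits: 9 of 18 references → 9/18 = 0.5000.

0.50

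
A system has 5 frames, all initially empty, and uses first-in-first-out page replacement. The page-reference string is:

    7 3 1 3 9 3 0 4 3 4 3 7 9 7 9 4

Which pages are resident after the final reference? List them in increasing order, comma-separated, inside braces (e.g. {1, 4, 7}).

{0, 1, 4, 7, 9}

7 -> fault, frames [7]
3 -> fault, frames [7, 3]
1 -> fault, frames [7, 3, 1]
3 -> hit
9 -> fault, frames [7, 3, 1, 9]
3 -> hit
0 -> fault, frames [7, 3, 1, 9, 0]
4 -> fault, evict 7, frames [3, 1, 9, 0, 4]
3 -> hit
4 -> hit
3 -> hit
7 -> fault, evict 3, frames [1, 9, 0, 4, 7]
9 -> hit
7 -> hit
9 -> hit
4 -> hit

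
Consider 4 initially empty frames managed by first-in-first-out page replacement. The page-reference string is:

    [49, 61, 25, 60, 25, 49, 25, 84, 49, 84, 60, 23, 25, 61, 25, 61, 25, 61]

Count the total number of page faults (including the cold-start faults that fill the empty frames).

49: miss, frames [49]
61: miss, frames [49, 61]
25: miss, frames [49, 61, 25]
60: miss, frames [49, 61, 25, 60]
25: hit
49: hit
25: hit
84: miss, evict 49, frames [61, 25, 60, 84]
49: miss, evict 61, frames [25, 60, 84, 49]
84: hit
60: hit
23: miss, evict 25, frames [60, 84, 49, 23]
25: miss, evict 60, frames [84, 49, 23, 25]
61: miss, evict 84, frames [49, 23, 25, 61]
25: hit
61: hit
25: hit
61: hit
Page faults: 9.

9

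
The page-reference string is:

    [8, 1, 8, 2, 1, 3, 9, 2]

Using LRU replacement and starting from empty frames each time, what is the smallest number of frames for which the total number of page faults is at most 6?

f=1: 8 faults
f=2: 7 faults
f=3: 6 faults
f=4: 5 faults
f=5: 5 faults
Smallest f with faults ≤ 6 is 3.

3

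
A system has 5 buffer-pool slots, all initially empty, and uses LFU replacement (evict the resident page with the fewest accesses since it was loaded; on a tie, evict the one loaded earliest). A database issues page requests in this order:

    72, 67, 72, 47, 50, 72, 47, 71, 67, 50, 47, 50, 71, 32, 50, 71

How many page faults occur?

72 -> miss, frames [72]
67 -> miss, frames [72, 67]
72 -> hit
47 -> miss, frames [72, 67, 47]
50 -> miss, frames [72, 67, 47, 50]
72 -> hit
47 -> hit
71 -> miss, frames [72, 67, 47, 50, 71]
67 -> hit
50 -> hit
47 -> hit
50 -> hit
71 -> hit
32 -> miss, evict 67, frames [72, 47, 50, 71, 32]
50 -> hit
71 -> hit
Page faults: 6.

6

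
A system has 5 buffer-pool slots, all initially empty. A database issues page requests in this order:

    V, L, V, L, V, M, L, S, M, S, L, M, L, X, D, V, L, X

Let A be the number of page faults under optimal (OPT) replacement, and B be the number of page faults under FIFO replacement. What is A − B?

-2

Under OPT: F F . . . F . F . . . . . F F . . . → 6 faults.
Under FIFO: F F . . . F . F . . . . . F F F F . → 8 faults.
A − B = 6 − 8 = -2.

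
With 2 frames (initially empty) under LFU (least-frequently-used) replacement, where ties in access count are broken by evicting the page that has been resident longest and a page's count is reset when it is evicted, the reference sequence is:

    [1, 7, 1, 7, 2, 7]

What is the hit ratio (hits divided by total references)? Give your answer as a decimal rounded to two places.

0.50

1 → miss, frames {1}
7 → miss, frames {1,7}
1 → hit
7 → hit
2 → miss, evict 1, frames {7,2}
7 → hit
Hits: 3 of 6 references → 3/6 = 0.5000.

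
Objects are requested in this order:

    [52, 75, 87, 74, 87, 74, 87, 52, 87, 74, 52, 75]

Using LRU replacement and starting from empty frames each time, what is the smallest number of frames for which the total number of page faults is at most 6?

f=1: 12 faults
f=2: 8 faults
f=3: 6 faults
f=4: 4 faults
Smallest f with faults ≤ 6 is 3.

3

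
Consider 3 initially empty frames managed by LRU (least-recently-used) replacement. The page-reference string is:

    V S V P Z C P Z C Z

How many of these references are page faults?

V → miss, frames {V}
S → miss, frames {V,S}
V → hit
P → miss, frames {S,V,P}
Z → miss, evict S, frames {V,P,Z}
C → miss, evict V, frames {P,Z,C}
P → hit
Z → hit
C → hit
Z → hit
Page faults: 5.

5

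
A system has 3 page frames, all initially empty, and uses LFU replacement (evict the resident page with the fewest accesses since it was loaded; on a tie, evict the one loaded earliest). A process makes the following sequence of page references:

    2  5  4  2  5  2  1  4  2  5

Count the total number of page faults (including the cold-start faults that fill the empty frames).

2 → fault, frames {2}
5 → fault, frames {2,5}
4 → fault, frames {2,5,4}
2 → hit
5 → hit
2 → hit
1 → fault, evict 4, frames {2,5,1}
4 → fault, evict 1, frames {2,5,4}
2 → hit
5 → hit
Page faults: 5.

5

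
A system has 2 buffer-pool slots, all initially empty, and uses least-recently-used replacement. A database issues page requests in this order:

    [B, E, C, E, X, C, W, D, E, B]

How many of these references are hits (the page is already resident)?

1

B → fault, frames {B}
E → fault, frames {B,E}
C → fault, evict B, frames {E,C}
E → hit
X → fault, evict C, frames {E,X}
C → fault, evict E, frames {X,C}
W → fault, evict X, frames {C,W}
D → fault, evict C, frames {W,D}
E → fault, evict W, frames {D,E}
B → fault, evict D, frames {E,B}
Hits: 1.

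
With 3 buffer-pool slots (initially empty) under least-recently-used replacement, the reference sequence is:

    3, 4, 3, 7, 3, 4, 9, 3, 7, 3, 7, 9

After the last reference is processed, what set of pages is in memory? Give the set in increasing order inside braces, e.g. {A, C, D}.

{3, 7, 9}

3 → fault, frames (3)
4 → fault, frames (3 4)
3 → hit
7 → fault, frames (4 3 7)
3 → hit
4 → hit
9 → fault, evict 7, frames (3 4 9)
3 → hit
7 → fault, evict 4, frames (9 3 7)
3 → hit
7 → hit
9 → hit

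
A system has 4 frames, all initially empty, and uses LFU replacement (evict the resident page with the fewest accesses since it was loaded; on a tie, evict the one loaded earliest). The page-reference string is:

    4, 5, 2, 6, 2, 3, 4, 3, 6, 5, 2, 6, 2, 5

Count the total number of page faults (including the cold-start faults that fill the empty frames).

4 -> fault, frames [4]
5 -> fault, frames [4, 5]
2 -> fault, frames [4, 5, 2]
6 -> fault, frames [4, 5, 2, 6]
2 -> hit
3 -> fault, evict 4, frames [5, 2, 6, 3]
4 -> fault, evict 5, frames [2, 6, 3, 4]
3 -> hit
6 -> hit
5 -> fault, evict 4, frames [2, 6, 3, 5]
2 -> hit
6 -> hit
2 -> hit
5 -> hit
Page faults: 7.

7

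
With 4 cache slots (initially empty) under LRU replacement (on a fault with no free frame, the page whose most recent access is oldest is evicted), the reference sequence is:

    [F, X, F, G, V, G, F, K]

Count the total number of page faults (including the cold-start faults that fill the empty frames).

F -> miss, frames {F}
X -> miss, frames {F,X}
F -> hit
G -> miss, frames {X,F,G}
V -> miss, frames {X,F,G,V}
G -> hit
F -> hit
K -> miss, evict X, frames {V,G,F,K}
Page faults: 5.

5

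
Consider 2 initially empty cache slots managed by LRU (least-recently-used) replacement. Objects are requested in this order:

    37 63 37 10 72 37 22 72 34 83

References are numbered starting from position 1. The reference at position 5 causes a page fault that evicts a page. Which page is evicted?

37

pos 1: 37 -> miss, frames {37}
pos 2: 63 -> miss, frames {37,63}
pos 3: 37 -> hit
pos 4: 10 -> miss, evict 63, frames {37,10}
pos 5: 72 -> miss, evict 37, frames {10,72}
At position 5, page 37 is evicted.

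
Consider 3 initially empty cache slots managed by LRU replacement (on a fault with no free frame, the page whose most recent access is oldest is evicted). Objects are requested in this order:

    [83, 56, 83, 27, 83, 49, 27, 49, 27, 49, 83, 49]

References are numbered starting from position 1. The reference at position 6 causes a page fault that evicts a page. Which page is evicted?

56

pos 1: 83: fault, frames (83)
pos 2: 56: fault, frames (83 56)
pos 3: 83: hit
pos 4: 27: fault, frames (56 83 27)
pos 5: 83: hit
pos 6: 49: fault, evict 56, frames (27 83 49)
At position 6, page 56 is evicted.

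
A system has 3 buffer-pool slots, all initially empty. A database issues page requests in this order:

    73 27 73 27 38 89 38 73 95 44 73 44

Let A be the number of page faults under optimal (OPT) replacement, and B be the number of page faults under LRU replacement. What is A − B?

-1

Under OPT: F F . . F F . . F F . . → 6 faults.
Under LRU: F F . . F F . F F F . . → 7 faults.
A − B = 6 − 7 = -1.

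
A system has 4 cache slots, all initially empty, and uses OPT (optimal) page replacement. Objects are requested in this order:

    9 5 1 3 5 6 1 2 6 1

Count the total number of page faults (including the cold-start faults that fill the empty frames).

6

9 -> miss, frames (9)
5 -> miss, frames (9 5)
1 -> miss, frames (9 5 1)
3 -> miss, frames (9 5 1 3)
5 -> hit
6 -> miss, evict 3, frames (9 5 1 6)
1 -> hit
2 -> miss, evict 5, frames (9 1 6 2)
6 -> hit
1 -> hit
Page faults: 6.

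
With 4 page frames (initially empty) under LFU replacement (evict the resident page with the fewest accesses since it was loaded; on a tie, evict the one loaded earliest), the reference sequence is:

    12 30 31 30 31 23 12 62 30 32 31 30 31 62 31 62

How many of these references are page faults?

7

12: fault, frames (12)
30: fault, frames (12 30)
31: fault, frames (12 30 31)
30: hit
31: hit
23: fault, frames (12 30 31 23)
12: hit
62: fault, evict 23, frames (12 30 31 62)
30: hit
32: fault, evict 62, frames (12 30 31 32)
31: hit
30: hit
31: hit
62: fault, evict 32, frames (12 30 31 62)
31: hit
62: hit
Page faults: 7.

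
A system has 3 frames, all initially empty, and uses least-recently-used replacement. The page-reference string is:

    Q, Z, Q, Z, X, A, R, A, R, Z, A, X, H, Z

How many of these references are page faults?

Q -> miss, frames [Q]
Z -> miss, frames [Q, Z]
Q -> hit
Z -> hit
X -> miss, frames [Q, Z, X]
A -> miss, evict Q, frames [Z, X, A]
R -> miss, evict Z, frames [X, A, R]
A -> hit
R -> hit
Z -> miss, evict X, frames [A, R, Z]
A -> hit
X -> miss, evict R, frames [Z, A, X]
H -> miss, evict Z, frames [A, X, H]
Z -> miss, evict A, frames [X, H, Z]
Page faults: 9.

9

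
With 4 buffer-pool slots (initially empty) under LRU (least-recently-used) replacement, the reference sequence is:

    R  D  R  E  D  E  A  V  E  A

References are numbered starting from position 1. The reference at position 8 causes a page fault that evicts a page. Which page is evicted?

pos 1: R → fault, frames {R}
pos 2: D → fault, frames {R,D}
pos 3: R → hit
pos 4: E → fault, frames {D,R,E}
pos 5: D → hit
pos 6: E → hit
pos 7: A → fault, frames {R,D,E,A}
pos 8: V → fault, evict R, frames {D,E,A,V}
At position 8, page R is evicted.

R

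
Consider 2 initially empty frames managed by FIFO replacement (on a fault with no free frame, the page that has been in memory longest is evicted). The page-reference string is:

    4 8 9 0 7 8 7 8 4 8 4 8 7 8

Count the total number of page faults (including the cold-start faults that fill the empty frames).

9

4 → fault, frames (4)
8 → fault, frames (4 8)
9 → fault, evict 4, frames (8 9)
0 → fault, evict 8, frames (9 0)
7 → fault, evict 9, frames (0 7)
8 → fault, evict 0, frames (7 8)
7 → hit
8 → hit
4 → fault, evict 7, frames (8 4)
8 → hit
4 → hit
8 → hit
7 → fault, evict 8, frames (4 7)
8 → fault, evict 4, frames (7 8)
Page faults: 9.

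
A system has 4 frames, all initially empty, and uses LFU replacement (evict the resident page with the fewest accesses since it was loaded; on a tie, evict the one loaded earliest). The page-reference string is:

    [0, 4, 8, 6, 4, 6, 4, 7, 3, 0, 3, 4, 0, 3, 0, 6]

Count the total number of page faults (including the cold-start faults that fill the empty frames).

0 -> miss, frames {0}
4 -> miss, frames {0,4}
8 -> miss, frames {0,4,8}
6 -> miss, frames {0,4,8,6}
4 -> hit
6 -> hit
4 -> hit
7 -> miss, evict 0, frames {4,8,6,7}
3 -> miss, evict 8, frames {4,6,7,3}
0 -> miss, evict 7, frames {4,6,3,0}
3 -> hit
4 -> hit
0 -> hit
3 -> hit
0 -> hit
6 -> hit
Page faults: 7.

7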